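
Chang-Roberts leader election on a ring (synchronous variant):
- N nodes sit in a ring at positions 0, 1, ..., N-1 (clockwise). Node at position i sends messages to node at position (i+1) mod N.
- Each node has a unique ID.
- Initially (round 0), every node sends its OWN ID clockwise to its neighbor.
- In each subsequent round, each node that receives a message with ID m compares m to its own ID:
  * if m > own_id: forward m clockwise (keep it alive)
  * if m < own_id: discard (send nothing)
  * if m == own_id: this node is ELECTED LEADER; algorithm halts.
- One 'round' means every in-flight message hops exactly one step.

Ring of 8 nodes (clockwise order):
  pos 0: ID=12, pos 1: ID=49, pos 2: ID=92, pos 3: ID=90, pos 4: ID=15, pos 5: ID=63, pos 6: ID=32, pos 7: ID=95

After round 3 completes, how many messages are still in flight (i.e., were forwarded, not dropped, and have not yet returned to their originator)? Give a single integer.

Round 1: pos1(id49) recv 12: drop; pos2(id92) recv 49: drop; pos3(id90) recv 92: fwd; pos4(id15) recv 90: fwd; pos5(id63) recv 15: drop; pos6(id32) recv 63: fwd; pos7(id95) recv 32: drop; pos0(id12) recv 95: fwd
Round 2: pos4(id15) recv 92: fwd; pos5(id63) recv 90: fwd; pos7(id95) recv 63: drop; pos1(id49) recv 95: fwd
Round 3: pos5(id63) recv 92: fwd; pos6(id32) recv 90: fwd; pos2(id92) recv 95: fwd
After round 3: 3 messages still in flight

Answer: 3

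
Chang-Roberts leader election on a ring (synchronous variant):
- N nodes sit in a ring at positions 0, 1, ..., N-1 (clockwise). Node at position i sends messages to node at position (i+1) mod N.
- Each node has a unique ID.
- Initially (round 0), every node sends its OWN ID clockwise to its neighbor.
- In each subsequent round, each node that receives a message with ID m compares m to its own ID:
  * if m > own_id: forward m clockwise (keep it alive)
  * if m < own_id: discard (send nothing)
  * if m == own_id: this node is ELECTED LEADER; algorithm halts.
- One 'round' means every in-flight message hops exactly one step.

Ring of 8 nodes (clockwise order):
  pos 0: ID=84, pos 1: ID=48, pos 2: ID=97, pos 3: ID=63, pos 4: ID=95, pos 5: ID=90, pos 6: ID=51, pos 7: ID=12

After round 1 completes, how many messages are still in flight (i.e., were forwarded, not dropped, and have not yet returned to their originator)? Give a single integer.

Answer: 5

Derivation:
Round 1: pos1(id48) recv 84: fwd; pos2(id97) recv 48: drop; pos3(id63) recv 97: fwd; pos4(id95) recv 63: drop; pos5(id90) recv 95: fwd; pos6(id51) recv 90: fwd; pos7(id12) recv 51: fwd; pos0(id84) recv 12: drop
After round 1: 5 messages still in flight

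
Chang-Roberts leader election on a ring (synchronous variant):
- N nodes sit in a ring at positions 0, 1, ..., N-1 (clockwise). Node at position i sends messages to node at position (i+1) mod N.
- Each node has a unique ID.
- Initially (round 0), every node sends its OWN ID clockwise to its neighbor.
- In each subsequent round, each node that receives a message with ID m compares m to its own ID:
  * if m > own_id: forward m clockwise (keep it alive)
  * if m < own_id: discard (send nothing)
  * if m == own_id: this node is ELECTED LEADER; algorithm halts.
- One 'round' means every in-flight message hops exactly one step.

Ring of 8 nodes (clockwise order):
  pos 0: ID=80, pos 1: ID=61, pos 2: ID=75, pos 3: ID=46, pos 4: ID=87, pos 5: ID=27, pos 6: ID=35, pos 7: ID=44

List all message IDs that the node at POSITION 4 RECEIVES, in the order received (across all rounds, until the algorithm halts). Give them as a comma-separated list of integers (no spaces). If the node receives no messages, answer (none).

Answer: 46,75,80,87

Derivation:
Round 1: pos1(id61) recv 80: fwd; pos2(id75) recv 61: drop; pos3(id46) recv 75: fwd; pos4(id87) recv 46: drop; pos5(id27) recv 87: fwd; pos6(id35) recv 27: drop; pos7(id44) recv 35: drop; pos0(id80) recv 44: drop
Round 2: pos2(id75) recv 80: fwd; pos4(id87) recv 75: drop; pos6(id35) recv 87: fwd
Round 3: pos3(id46) recv 80: fwd; pos7(id44) recv 87: fwd
Round 4: pos4(id87) recv 80: drop; pos0(id80) recv 87: fwd
Round 5: pos1(id61) recv 87: fwd
Round 6: pos2(id75) recv 87: fwd
Round 7: pos3(id46) recv 87: fwd
Round 8: pos4(id87) recv 87: ELECTED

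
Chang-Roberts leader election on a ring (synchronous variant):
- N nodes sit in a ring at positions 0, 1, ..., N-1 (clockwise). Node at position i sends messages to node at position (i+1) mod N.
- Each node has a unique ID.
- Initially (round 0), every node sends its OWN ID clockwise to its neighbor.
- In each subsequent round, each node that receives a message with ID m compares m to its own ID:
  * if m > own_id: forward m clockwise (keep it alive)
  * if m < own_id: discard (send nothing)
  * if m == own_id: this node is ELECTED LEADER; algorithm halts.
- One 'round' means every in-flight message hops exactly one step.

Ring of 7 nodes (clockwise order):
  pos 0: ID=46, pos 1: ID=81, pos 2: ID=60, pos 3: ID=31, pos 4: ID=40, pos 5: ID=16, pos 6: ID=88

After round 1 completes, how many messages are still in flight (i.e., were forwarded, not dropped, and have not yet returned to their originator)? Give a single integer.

Round 1: pos1(id81) recv 46: drop; pos2(id60) recv 81: fwd; pos3(id31) recv 60: fwd; pos4(id40) recv 31: drop; pos5(id16) recv 40: fwd; pos6(id88) recv 16: drop; pos0(id46) recv 88: fwd
After round 1: 4 messages still in flight

Answer: 4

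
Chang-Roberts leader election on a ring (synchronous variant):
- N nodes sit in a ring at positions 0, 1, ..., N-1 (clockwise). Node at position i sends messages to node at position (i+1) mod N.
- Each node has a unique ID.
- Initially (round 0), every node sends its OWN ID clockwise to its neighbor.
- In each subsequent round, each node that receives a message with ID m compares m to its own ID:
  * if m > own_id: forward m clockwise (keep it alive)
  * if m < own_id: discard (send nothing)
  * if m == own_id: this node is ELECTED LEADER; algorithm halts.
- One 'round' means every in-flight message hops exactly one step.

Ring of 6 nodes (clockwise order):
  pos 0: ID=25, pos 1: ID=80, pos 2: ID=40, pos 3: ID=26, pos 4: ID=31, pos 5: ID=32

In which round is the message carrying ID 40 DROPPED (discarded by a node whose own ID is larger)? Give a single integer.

Round 1: pos1(id80) recv 25: drop; pos2(id40) recv 80: fwd; pos3(id26) recv 40: fwd; pos4(id31) recv 26: drop; pos5(id32) recv 31: drop; pos0(id25) recv 32: fwd
Round 2: pos3(id26) recv 80: fwd; pos4(id31) recv 40: fwd; pos1(id80) recv 32: drop
Round 3: pos4(id31) recv 80: fwd; pos5(id32) recv 40: fwd
Round 4: pos5(id32) recv 80: fwd; pos0(id25) recv 40: fwd
Round 5: pos0(id25) recv 80: fwd; pos1(id80) recv 40: drop
Round 6: pos1(id80) recv 80: ELECTED
Message ID 40 originates at pos 2; dropped at pos 1 in round 5

Answer: 5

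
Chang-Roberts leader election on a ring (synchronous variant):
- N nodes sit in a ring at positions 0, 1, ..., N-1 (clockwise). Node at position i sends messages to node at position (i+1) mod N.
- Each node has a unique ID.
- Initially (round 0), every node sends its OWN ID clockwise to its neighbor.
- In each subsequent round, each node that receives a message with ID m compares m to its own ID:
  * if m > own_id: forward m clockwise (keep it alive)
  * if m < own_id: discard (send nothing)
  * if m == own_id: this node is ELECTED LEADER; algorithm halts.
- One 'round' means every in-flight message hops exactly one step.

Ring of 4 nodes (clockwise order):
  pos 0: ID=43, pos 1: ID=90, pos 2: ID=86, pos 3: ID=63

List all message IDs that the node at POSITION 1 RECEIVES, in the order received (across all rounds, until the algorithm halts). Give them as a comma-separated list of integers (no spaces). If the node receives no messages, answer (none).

Round 1: pos1(id90) recv 43: drop; pos2(id86) recv 90: fwd; pos3(id63) recv 86: fwd; pos0(id43) recv 63: fwd
Round 2: pos3(id63) recv 90: fwd; pos0(id43) recv 86: fwd; pos1(id90) recv 63: drop
Round 3: pos0(id43) recv 90: fwd; pos1(id90) recv 86: drop
Round 4: pos1(id90) recv 90: ELECTED

Answer: 43,63,86,90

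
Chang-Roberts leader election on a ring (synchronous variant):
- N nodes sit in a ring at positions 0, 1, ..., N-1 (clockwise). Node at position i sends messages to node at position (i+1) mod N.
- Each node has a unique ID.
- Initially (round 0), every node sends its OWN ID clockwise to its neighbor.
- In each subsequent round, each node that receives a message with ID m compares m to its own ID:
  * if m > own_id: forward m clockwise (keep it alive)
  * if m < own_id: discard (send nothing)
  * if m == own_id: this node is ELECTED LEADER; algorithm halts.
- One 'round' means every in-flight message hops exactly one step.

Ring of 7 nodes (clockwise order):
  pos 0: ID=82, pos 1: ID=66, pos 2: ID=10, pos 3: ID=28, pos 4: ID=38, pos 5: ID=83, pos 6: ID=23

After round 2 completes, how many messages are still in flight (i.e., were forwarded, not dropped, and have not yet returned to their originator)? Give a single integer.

Round 1: pos1(id66) recv 82: fwd; pos2(id10) recv 66: fwd; pos3(id28) recv 10: drop; pos4(id38) recv 28: drop; pos5(id83) recv 38: drop; pos6(id23) recv 83: fwd; pos0(id82) recv 23: drop
Round 2: pos2(id10) recv 82: fwd; pos3(id28) recv 66: fwd; pos0(id82) recv 83: fwd
After round 2: 3 messages still in flight

Answer: 3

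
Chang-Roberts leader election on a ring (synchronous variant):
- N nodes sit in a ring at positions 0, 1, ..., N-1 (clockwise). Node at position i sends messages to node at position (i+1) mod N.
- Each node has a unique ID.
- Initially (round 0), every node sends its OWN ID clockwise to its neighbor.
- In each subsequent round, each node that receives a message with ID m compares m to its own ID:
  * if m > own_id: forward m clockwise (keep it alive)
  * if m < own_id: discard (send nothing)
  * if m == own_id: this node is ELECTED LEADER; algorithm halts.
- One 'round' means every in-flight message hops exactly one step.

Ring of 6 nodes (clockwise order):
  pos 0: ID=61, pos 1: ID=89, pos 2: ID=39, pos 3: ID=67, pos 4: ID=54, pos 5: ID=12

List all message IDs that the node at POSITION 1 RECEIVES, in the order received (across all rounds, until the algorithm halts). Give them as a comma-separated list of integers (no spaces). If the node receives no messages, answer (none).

Round 1: pos1(id89) recv 61: drop; pos2(id39) recv 89: fwd; pos3(id67) recv 39: drop; pos4(id54) recv 67: fwd; pos5(id12) recv 54: fwd; pos0(id61) recv 12: drop
Round 2: pos3(id67) recv 89: fwd; pos5(id12) recv 67: fwd; pos0(id61) recv 54: drop
Round 3: pos4(id54) recv 89: fwd; pos0(id61) recv 67: fwd
Round 4: pos5(id12) recv 89: fwd; pos1(id89) recv 67: drop
Round 5: pos0(id61) recv 89: fwd
Round 6: pos1(id89) recv 89: ELECTED

Answer: 61,67,89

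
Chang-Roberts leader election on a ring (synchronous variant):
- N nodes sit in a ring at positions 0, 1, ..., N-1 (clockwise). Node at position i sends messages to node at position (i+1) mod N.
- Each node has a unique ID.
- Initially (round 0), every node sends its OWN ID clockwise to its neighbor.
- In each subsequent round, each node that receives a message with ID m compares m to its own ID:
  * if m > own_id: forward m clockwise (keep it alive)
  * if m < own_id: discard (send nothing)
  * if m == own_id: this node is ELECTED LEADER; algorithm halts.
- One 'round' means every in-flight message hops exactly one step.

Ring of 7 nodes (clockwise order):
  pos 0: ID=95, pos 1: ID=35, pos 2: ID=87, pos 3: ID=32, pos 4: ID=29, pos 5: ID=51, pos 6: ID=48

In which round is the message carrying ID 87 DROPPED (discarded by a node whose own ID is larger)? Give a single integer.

Round 1: pos1(id35) recv 95: fwd; pos2(id87) recv 35: drop; pos3(id32) recv 87: fwd; pos4(id29) recv 32: fwd; pos5(id51) recv 29: drop; pos6(id48) recv 51: fwd; pos0(id95) recv 48: drop
Round 2: pos2(id87) recv 95: fwd; pos4(id29) recv 87: fwd; pos5(id51) recv 32: drop; pos0(id95) recv 51: drop
Round 3: pos3(id32) recv 95: fwd; pos5(id51) recv 87: fwd
Round 4: pos4(id29) recv 95: fwd; pos6(id48) recv 87: fwd
Round 5: pos5(id51) recv 95: fwd; pos0(id95) recv 87: drop
Round 6: pos6(id48) recv 95: fwd
Round 7: pos0(id95) recv 95: ELECTED
Message ID 87 originates at pos 2; dropped at pos 0 in round 5

Answer: 5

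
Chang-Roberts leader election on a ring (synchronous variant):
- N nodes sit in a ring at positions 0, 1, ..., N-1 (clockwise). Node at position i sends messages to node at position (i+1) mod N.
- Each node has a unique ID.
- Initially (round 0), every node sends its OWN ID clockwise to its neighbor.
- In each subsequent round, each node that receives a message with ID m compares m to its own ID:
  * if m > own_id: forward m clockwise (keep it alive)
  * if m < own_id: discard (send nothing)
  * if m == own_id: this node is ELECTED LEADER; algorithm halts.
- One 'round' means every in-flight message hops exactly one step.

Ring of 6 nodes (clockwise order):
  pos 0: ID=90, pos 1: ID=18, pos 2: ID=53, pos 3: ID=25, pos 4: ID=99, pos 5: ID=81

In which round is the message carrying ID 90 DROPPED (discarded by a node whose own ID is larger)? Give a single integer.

Round 1: pos1(id18) recv 90: fwd; pos2(id53) recv 18: drop; pos3(id25) recv 53: fwd; pos4(id99) recv 25: drop; pos5(id81) recv 99: fwd; pos0(id90) recv 81: drop
Round 2: pos2(id53) recv 90: fwd; pos4(id99) recv 53: drop; pos0(id90) recv 99: fwd
Round 3: pos3(id25) recv 90: fwd; pos1(id18) recv 99: fwd
Round 4: pos4(id99) recv 90: drop; pos2(id53) recv 99: fwd
Round 5: pos3(id25) recv 99: fwd
Round 6: pos4(id99) recv 99: ELECTED
Message ID 90 originates at pos 0; dropped at pos 4 in round 4

Answer: 4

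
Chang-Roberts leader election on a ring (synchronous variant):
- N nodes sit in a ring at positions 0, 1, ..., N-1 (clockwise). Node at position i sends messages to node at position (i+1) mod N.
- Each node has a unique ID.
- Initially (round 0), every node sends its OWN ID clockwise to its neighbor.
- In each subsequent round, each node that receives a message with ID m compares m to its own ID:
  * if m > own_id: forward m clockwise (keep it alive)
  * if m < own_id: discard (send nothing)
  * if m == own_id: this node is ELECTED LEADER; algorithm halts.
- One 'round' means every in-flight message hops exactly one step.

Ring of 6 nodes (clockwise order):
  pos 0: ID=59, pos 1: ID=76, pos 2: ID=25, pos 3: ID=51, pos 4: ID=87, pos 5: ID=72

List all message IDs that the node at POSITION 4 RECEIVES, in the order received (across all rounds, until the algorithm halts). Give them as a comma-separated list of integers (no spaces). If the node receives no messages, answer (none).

Round 1: pos1(id76) recv 59: drop; pos2(id25) recv 76: fwd; pos3(id51) recv 25: drop; pos4(id87) recv 51: drop; pos5(id72) recv 87: fwd; pos0(id59) recv 72: fwd
Round 2: pos3(id51) recv 76: fwd; pos0(id59) recv 87: fwd; pos1(id76) recv 72: drop
Round 3: pos4(id87) recv 76: drop; pos1(id76) recv 87: fwd
Round 4: pos2(id25) recv 87: fwd
Round 5: pos3(id51) recv 87: fwd
Round 6: pos4(id87) recv 87: ELECTED

Answer: 51,76,87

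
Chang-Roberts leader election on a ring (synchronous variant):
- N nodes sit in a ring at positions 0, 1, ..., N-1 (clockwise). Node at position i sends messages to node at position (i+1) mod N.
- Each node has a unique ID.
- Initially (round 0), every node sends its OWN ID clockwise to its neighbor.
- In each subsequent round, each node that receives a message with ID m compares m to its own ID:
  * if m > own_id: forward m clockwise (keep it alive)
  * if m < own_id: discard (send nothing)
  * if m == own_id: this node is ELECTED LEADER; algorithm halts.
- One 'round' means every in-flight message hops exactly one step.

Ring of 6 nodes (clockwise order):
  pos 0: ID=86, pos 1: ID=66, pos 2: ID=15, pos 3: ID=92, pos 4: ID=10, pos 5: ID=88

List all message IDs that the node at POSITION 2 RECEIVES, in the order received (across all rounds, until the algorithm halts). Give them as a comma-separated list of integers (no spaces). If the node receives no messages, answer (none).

Answer: 66,86,88,92

Derivation:
Round 1: pos1(id66) recv 86: fwd; pos2(id15) recv 66: fwd; pos3(id92) recv 15: drop; pos4(id10) recv 92: fwd; pos5(id88) recv 10: drop; pos0(id86) recv 88: fwd
Round 2: pos2(id15) recv 86: fwd; pos3(id92) recv 66: drop; pos5(id88) recv 92: fwd; pos1(id66) recv 88: fwd
Round 3: pos3(id92) recv 86: drop; pos0(id86) recv 92: fwd; pos2(id15) recv 88: fwd
Round 4: pos1(id66) recv 92: fwd; pos3(id92) recv 88: drop
Round 5: pos2(id15) recv 92: fwd
Round 6: pos3(id92) recv 92: ELECTED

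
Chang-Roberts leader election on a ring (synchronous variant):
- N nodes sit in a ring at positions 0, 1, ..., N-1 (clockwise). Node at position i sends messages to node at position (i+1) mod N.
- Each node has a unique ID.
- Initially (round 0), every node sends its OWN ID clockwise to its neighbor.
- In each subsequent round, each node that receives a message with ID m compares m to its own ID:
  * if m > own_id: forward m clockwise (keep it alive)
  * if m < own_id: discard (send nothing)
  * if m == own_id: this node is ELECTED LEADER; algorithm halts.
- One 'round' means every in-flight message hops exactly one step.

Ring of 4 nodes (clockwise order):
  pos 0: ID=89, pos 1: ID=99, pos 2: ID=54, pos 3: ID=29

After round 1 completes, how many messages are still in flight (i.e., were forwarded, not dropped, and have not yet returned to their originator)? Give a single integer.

Answer: 2

Derivation:
Round 1: pos1(id99) recv 89: drop; pos2(id54) recv 99: fwd; pos3(id29) recv 54: fwd; pos0(id89) recv 29: drop
After round 1: 2 messages still in flight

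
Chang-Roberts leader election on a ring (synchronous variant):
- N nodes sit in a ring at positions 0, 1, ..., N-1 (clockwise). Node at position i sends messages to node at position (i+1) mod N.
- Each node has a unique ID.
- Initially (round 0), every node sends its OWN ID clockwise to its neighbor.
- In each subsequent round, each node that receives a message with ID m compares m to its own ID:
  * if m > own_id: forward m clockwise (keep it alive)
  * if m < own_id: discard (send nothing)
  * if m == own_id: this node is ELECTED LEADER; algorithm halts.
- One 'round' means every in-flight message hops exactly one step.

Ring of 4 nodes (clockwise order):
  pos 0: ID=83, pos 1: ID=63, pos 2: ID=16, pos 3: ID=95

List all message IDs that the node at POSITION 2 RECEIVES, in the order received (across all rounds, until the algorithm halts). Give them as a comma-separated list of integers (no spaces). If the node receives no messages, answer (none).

Round 1: pos1(id63) recv 83: fwd; pos2(id16) recv 63: fwd; pos3(id95) recv 16: drop; pos0(id83) recv 95: fwd
Round 2: pos2(id16) recv 83: fwd; pos3(id95) recv 63: drop; pos1(id63) recv 95: fwd
Round 3: pos3(id95) recv 83: drop; pos2(id16) recv 95: fwd
Round 4: pos3(id95) recv 95: ELECTED

Answer: 63,83,95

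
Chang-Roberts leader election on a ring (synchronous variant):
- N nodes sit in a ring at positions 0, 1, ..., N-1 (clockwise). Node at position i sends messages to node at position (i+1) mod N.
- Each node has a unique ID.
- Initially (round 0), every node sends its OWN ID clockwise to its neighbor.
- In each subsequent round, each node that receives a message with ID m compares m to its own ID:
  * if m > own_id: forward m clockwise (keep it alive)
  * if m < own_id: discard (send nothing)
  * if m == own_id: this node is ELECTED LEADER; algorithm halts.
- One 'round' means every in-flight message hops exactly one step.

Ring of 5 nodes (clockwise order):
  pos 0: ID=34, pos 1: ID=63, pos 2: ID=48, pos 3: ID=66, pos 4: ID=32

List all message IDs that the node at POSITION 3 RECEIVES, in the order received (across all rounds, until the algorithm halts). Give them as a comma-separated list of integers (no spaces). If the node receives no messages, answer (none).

Round 1: pos1(id63) recv 34: drop; pos2(id48) recv 63: fwd; pos3(id66) recv 48: drop; pos4(id32) recv 66: fwd; pos0(id34) recv 32: drop
Round 2: pos3(id66) recv 63: drop; pos0(id34) recv 66: fwd
Round 3: pos1(id63) recv 66: fwd
Round 4: pos2(id48) recv 66: fwd
Round 5: pos3(id66) recv 66: ELECTED

Answer: 48,63,66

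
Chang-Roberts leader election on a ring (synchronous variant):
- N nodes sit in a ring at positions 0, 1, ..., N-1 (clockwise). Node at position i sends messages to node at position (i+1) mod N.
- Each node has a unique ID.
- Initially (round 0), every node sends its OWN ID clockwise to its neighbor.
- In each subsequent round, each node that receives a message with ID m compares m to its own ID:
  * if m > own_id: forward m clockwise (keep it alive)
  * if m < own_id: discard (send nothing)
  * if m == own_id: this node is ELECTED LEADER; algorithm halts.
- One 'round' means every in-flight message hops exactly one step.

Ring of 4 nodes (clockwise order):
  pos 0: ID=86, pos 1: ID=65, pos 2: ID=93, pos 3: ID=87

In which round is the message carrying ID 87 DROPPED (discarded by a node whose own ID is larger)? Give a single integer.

Answer: 3

Derivation:
Round 1: pos1(id65) recv 86: fwd; pos2(id93) recv 65: drop; pos3(id87) recv 93: fwd; pos0(id86) recv 87: fwd
Round 2: pos2(id93) recv 86: drop; pos0(id86) recv 93: fwd; pos1(id65) recv 87: fwd
Round 3: pos1(id65) recv 93: fwd; pos2(id93) recv 87: drop
Round 4: pos2(id93) recv 93: ELECTED
Message ID 87 originates at pos 3; dropped at pos 2 in round 3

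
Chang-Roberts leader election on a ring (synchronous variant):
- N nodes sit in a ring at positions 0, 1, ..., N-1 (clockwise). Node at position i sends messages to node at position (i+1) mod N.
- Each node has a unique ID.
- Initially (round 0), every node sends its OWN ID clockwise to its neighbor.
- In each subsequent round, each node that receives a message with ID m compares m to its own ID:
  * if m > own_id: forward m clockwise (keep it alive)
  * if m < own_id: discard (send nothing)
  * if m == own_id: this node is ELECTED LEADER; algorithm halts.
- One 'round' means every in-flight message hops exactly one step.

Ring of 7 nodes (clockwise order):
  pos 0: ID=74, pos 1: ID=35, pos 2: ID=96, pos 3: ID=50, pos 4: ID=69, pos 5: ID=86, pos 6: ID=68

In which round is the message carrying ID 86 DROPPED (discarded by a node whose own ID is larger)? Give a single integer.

Answer: 4

Derivation:
Round 1: pos1(id35) recv 74: fwd; pos2(id96) recv 35: drop; pos3(id50) recv 96: fwd; pos4(id69) recv 50: drop; pos5(id86) recv 69: drop; pos6(id68) recv 86: fwd; pos0(id74) recv 68: drop
Round 2: pos2(id96) recv 74: drop; pos4(id69) recv 96: fwd; pos0(id74) recv 86: fwd
Round 3: pos5(id86) recv 96: fwd; pos1(id35) recv 86: fwd
Round 4: pos6(id68) recv 96: fwd; pos2(id96) recv 86: drop
Round 5: pos0(id74) recv 96: fwd
Round 6: pos1(id35) recv 96: fwd
Round 7: pos2(id96) recv 96: ELECTED
Message ID 86 originates at pos 5; dropped at pos 2 in round 4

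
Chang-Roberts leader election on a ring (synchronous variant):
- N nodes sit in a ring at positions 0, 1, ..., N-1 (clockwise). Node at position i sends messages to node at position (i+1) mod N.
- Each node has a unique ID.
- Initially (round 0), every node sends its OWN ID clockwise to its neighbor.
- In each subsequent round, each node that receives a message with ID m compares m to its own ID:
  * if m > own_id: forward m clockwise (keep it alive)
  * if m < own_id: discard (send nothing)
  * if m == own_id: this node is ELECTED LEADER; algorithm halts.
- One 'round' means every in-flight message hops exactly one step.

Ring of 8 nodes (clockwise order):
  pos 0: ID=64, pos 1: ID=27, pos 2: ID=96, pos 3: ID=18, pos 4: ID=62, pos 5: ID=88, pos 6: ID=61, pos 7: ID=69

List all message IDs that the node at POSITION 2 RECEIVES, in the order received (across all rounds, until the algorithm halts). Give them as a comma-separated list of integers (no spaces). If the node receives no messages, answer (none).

Round 1: pos1(id27) recv 64: fwd; pos2(id96) recv 27: drop; pos3(id18) recv 96: fwd; pos4(id62) recv 18: drop; pos5(id88) recv 62: drop; pos6(id61) recv 88: fwd; pos7(id69) recv 61: drop; pos0(id64) recv 69: fwd
Round 2: pos2(id96) recv 64: drop; pos4(id62) recv 96: fwd; pos7(id69) recv 88: fwd; pos1(id27) recv 69: fwd
Round 3: pos5(id88) recv 96: fwd; pos0(id64) recv 88: fwd; pos2(id96) recv 69: drop
Round 4: pos6(id61) recv 96: fwd; pos1(id27) recv 88: fwd
Round 5: pos7(id69) recv 96: fwd; pos2(id96) recv 88: drop
Round 6: pos0(id64) recv 96: fwd
Round 7: pos1(id27) recv 96: fwd
Round 8: pos2(id96) recv 96: ELECTED

Answer: 27,64,69,88,96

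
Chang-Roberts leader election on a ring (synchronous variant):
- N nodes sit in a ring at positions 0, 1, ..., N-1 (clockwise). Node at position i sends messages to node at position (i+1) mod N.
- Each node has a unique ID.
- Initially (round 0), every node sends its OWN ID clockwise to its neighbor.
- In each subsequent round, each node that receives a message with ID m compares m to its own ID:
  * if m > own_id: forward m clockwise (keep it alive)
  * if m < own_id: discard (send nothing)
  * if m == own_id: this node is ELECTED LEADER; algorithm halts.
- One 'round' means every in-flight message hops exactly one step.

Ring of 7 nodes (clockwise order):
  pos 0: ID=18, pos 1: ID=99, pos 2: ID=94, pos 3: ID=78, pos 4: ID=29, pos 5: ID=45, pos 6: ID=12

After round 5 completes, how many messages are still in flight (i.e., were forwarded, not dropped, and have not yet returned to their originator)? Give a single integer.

Round 1: pos1(id99) recv 18: drop; pos2(id94) recv 99: fwd; pos3(id78) recv 94: fwd; pos4(id29) recv 78: fwd; pos5(id45) recv 29: drop; pos6(id12) recv 45: fwd; pos0(id18) recv 12: drop
Round 2: pos3(id78) recv 99: fwd; pos4(id29) recv 94: fwd; pos5(id45) recv 78: fwd; pos0(id18) recv 45: fwd
Round 3: pos4(id29) recv 99: fwd; pos5(id45) recv 94: fwd; pos6(id12) recv 78: fwd; pos1(id99) recv 45: drop
Round 4: pos5(id45) recv 99: fwd; pos6(id12) recv 94: fwd; pos0(id18) recv 78: fwd
Round 5: pos6(id12) recv 99: fwd; pos0(id18) recv 94: fwd; pos1(id99) recv 78: drop
After round 5: 2 messages still in flight

Answer: 2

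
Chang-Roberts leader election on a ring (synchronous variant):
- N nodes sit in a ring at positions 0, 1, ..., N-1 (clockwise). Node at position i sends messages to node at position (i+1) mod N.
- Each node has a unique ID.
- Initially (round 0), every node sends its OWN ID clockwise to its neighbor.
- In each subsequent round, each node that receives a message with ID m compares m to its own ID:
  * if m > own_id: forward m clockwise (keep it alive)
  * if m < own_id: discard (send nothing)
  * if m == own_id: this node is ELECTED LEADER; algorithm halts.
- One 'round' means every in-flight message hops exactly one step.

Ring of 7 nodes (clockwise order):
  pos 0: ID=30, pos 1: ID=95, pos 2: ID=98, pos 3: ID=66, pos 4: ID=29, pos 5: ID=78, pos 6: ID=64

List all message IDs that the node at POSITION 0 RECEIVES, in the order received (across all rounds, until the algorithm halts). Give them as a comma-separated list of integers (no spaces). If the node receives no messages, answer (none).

Answer: 64,78,98

Derivation:
Round 1: pos1(id95) recv 30: drop; pos2(id98) recv 95: drop; pos3(id66) recv 98: fwd; pos4(id29) recv 66: fwd; pos5(id78) recv 29: drop; pos6(id64) recv 78: fwd; pos0(id30) recv 64: fwd
Round 2: pos4(id29) recv 98: fwd; pos5(id78) recv 66: drop; pos0(id30) recv 78: fwd; pos1(id95) recv 64: drop
Round 3: pos5(id78) recv 98: fwd; pos1(id95) recv 78: drop
Round 4: pos6(id64) recv 98: fwd
Round 5: pos0(id30) recv 98: fwd
Round 6: pos1(id95) recv 98: fwd
Round 7: pos2(id98) recv 98: ELECTED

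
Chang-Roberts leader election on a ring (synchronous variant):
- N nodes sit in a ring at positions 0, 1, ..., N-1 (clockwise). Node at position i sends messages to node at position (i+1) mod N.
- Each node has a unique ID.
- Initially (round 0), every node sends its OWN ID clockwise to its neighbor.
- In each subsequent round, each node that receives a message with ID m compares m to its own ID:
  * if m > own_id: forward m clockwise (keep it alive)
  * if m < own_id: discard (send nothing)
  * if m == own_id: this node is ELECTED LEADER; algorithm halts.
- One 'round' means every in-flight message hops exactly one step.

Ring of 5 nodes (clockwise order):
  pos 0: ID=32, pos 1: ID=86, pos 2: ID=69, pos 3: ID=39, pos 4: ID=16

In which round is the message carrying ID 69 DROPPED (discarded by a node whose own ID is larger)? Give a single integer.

Answer: 4

Derivation:
Round 1: pos1(id86) recv 32: drop; pos2(id69) recv 86: fwd; pos3(id39) recv 69: fwd; pos4(id16) recv 39: fwd; pos0(id32) recv 16: drop
Round 2: pos3(id39) recv 86: fwd; pos4(id16) recv 69: fwd; pos0(id32) recv 39: fwd
Round 3: pos4(id16) recv 86: fwd; pos0(id32) recv 69: fwd; pos1(id86) recv 39: drop
Round 4: pos0(id32) recv 86: fwd; pos1(id86) recv 69: drop
Round 5: pos1(id86) recv 86: ELECTED
Message ID 69 originates at pos 2; dropped at pos 1 in round 4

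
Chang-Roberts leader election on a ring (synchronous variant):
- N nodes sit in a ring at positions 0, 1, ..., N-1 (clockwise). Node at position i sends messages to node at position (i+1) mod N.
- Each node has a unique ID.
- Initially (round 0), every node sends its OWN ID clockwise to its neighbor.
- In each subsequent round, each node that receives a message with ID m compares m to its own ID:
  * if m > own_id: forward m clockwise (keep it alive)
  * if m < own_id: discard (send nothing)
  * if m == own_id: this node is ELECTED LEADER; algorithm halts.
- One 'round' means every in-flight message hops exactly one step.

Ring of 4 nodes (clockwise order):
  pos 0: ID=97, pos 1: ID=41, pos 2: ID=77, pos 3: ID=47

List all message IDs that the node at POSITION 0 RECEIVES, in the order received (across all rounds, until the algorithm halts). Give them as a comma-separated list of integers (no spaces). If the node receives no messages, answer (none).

Round 1: pos1(id41) recv 97: fwd; pos2(id77) recv 41: drop; pos3(id47) recv 77: fwd; pos0(id97) recv 47: drop
Round 2: pos2(id77) recv 97: fwd; pos0(id97) recv 77: drop
Round 3: pos3(id47) recv 97: fwd
Round 4: pos0(id97) recv 97: ELECTED

Answer: 47,77,97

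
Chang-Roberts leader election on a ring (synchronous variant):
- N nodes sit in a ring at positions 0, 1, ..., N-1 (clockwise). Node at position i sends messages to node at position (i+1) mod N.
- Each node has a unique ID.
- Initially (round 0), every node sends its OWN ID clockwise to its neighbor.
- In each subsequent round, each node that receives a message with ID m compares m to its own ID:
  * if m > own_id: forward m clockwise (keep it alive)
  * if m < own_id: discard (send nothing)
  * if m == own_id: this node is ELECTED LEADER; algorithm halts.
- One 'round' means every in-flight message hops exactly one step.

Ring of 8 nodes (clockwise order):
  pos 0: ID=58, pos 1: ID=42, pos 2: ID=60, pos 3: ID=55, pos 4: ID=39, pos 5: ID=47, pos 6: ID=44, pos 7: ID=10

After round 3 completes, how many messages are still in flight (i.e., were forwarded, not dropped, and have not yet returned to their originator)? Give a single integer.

Round 1: pos1(id42) recv 58: fwd; pos2(id60) recv 42: drop; pos3(id55) recv 60: fwd; pos4(id39) recv 55: fwd; pos5(id47) recv 39: drop; pos6(id44) recv 47: fwd; pos7(id10) recv 44: fwd; pos0(id58) recv 10: drop
Round 2: pos2(id60) recv 58: drop; pos4(id39) recv 60: fwd; pos5(id47) recv 55: fwd; pos7(id10) recv 47: fwd; pos0(id58) recv 44: drop
Round 3: pos5(id47) recv 60: fwd; pos6(id44) recv 55: fwd; pos0(id58) recv 47: drop
After round 3: 2 messages still in flight

Answer: 2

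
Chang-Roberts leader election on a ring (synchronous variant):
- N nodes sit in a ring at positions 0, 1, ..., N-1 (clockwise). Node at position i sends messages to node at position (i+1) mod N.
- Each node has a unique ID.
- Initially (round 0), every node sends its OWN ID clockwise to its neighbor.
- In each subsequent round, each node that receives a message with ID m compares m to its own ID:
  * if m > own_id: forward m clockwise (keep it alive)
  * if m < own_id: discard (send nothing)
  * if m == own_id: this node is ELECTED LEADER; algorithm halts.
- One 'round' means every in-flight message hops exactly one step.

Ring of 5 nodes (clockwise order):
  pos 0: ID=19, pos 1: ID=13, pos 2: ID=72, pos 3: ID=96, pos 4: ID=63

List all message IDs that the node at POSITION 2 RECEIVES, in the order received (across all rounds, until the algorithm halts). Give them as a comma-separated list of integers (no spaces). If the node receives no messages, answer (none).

Round 1: pos1(id13) recv 19: fwd; pos2(id72) recv 13: drop; pos3(id96) recv 72: drop; pos4(id63) recv 96: fwd; pos0(id19) recv 63: fwd
Round 2: pos2(id72) recv 19: drop; pos0(id19) recv 96: fwd; pos1(id13) recv 63: fwd
Round 3: pos1(id13) recv 96: fwd; pos2(id72) recv 63: drop
Round 4: pos2(id72) recv 96: fwd
Round 5: pos3(id96) recv 96: ELECTED

Answer: 13,19,63,96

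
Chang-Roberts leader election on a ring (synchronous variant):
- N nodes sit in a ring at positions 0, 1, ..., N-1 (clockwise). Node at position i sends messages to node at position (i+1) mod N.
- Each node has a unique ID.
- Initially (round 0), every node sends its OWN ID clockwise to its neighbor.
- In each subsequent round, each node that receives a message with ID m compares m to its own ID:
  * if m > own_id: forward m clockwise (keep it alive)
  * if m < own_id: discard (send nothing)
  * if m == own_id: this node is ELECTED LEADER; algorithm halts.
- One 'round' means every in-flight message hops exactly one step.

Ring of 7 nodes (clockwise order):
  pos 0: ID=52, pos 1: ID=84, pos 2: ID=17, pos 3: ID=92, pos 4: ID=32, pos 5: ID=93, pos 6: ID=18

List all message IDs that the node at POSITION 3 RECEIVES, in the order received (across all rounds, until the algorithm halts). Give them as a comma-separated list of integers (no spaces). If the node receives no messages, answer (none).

Answer: 17,84,93

Derivation:
Round 1: pos1(id84) recv 52: drop; pos2(id17) recv 84: fwd; pos3(id92) recv 17: drop; pos4(id32) recv 92: fwd; pos5(id93) recv 32: drop; pos6(id18) recv 93: fwd; pos0(id52) recv 18: drop
Round 2: pos3(id92) recv 84: drop; pos5(id93) recv 92: drop; pos0(id52) recv 93: fwd
Round 3: pos1(id84) recv 93: fwd
Round 4: pos2(id17) recv 93: fwd
Round 5: pos3(id92) recv 93: fwd
Round 6: pos4(id32) recv 93: fwd
Round 7: pos5(id93) recv 93: ELECTED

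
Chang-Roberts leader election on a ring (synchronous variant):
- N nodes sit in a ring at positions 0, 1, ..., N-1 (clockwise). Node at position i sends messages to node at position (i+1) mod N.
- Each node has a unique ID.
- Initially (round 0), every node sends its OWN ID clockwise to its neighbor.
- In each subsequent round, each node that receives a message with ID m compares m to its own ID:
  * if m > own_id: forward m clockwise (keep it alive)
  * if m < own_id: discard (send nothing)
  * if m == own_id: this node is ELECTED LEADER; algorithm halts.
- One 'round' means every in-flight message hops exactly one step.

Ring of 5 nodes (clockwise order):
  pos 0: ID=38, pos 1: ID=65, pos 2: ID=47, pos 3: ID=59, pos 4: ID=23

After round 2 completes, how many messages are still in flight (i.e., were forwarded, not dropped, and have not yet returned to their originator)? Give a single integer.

Round 1: pos1(id65) recv 38: drop; pos2(id47) recv 65: fwd; pos3(id59) recv 47: drop; pos4(id23) recv 59: fwd; pos0(id38) recv 23: drop
Round 2: pos3(id59) recv 65: fwd; pos0(id38) recv 59: fwd
After round 2: 2 messages still in flight

Answer: 2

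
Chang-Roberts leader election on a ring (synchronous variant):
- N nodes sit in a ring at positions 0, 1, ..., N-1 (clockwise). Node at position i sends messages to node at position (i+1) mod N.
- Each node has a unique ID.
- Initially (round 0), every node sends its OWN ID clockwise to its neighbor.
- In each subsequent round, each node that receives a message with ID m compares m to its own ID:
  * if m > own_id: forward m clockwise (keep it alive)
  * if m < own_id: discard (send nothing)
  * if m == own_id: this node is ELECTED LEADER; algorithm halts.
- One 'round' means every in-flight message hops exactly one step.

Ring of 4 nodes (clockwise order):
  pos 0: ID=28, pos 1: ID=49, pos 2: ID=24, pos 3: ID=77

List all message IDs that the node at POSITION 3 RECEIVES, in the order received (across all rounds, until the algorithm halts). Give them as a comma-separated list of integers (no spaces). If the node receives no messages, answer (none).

Round 1: pos1(id49) recv 28: drop; pos2(id24) recv 49: fwd; pos3(id77) recv 24: drop; pos0(id28) recv 77: fwd
Round 2: pos3(id77) recv 49: drop; pos1(id49) recv 77: fwd
Round 3: pos2(id24) recv 77: fwd
Round 4: pos3(id77) recv 77: ELECTED

Answer: 24,49,77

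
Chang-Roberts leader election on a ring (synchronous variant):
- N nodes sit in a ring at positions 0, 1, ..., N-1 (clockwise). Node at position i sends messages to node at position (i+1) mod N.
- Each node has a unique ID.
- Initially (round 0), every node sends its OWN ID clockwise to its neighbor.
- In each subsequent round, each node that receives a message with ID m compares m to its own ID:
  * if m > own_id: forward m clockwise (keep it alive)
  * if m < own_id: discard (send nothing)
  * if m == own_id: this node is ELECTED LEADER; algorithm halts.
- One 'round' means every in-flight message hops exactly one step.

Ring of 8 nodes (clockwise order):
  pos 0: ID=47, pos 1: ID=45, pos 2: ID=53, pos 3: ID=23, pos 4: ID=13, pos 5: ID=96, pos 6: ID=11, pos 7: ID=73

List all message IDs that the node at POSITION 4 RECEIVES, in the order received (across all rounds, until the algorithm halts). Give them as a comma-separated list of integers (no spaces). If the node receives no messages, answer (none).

Round 1: pos1(id45) recv 47: fwd; pos2(id53) recv 45: drop; pos3(id23) recv 53: fwd; pos4(id13) recv 23: fwd; pos5(id96) recv 13: drop; pos6(id11) recv 96: fwd; pos7(id73) recv 11: drop; pos0(id47) recv 73: fwd
Round 2: pos2(id53) recv 47: drop; pos4(id13) recv 53: fwd; pos5(id96) recv 23: drop; pos7(id73) recv 96: fwd; pos1(id45) recv 73: fwd
Round 3: pos5(id96) recv 53: drop; pos0(id47) recv 96: fwd; pos2(id53) recv 73: fwd
Round 4: pos1(id45) recv 96: fwd; pos3(id23) recv 73: fwd
Round 5: pos2(id53) recv 96: fwd; pos4(id13) recv 73: fwd
Round 6: pos3(id23) recv 96: fwd; pos5(id96) recv 73: drop
Round 7: pos4(id13) recv 96: fwd
Round 8: pos5(id96) recv 96: ELECTED

Answer: 23,53,73,96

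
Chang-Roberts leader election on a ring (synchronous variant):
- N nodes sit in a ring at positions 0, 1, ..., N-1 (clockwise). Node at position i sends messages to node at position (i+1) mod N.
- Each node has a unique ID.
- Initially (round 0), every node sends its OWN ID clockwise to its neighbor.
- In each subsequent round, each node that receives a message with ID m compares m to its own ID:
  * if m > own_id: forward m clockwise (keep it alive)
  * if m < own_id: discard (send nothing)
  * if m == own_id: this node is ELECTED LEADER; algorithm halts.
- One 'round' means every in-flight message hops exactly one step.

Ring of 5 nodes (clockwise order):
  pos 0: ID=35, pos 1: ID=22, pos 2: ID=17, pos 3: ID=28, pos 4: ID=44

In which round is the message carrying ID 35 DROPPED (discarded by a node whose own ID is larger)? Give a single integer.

Round 1: pos1(id22) recv 35: fwd; pos2(id17) recv 22: fwd; pos3(id28) recv 17: drop; pos4(id44) recv 28: drop; pos0(id35) recv 44: fwd
Round 2: pos2(id17) recv 35: fwd; pos3(id28) recv 22: drop; pos1(id22) recv 44: fwd
Round 3: pos3(id28) recv 35: fwd; pos2(id17) recv 44: fwd
Round 4: pos4(id44) recv 35: drop; pos3(id28) recv 44: fwd
Round 5: pos4(id44) recv 44: ELECTED
Message ID 35 originates at pos 0; dropped at pos 4 in round 4

Answer: 4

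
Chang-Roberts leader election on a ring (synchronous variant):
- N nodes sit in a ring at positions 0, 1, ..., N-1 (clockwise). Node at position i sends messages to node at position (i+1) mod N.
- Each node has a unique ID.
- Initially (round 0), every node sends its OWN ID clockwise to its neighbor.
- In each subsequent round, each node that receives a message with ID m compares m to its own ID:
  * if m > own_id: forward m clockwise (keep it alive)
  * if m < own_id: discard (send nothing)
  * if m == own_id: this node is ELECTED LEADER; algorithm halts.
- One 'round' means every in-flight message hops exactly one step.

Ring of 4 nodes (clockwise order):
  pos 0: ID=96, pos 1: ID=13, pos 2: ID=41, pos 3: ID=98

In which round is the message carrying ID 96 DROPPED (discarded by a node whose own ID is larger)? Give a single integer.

Answer: 3

Derivation:
Round 1: pos1(id13) recv 96: fwd; pos2(id41) recv 13: drop; pos3(id98) recv 41: drop; pos0(id96) recv 98: fwd
Round 2: pos2(id41) recv 96: fwd; pos1(id13) recv 98: fwd
Round 3: pos3(id98) recv 96: drop; pos2(id41) recv 98: fwd
Round 4: pos3(id98) recv 98: ELECTED
Message ID 96 originates at pos 0; dropped at pos 3 in round 3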